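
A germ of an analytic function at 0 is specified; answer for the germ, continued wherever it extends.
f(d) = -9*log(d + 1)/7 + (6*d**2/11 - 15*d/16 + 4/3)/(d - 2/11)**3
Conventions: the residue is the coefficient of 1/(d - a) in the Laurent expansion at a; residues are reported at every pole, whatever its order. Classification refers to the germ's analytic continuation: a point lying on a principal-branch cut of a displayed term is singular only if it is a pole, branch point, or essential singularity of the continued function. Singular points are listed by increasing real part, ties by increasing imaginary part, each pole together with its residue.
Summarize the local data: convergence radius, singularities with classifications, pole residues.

Denominator factor (d - 2/11)^3: pole of order 3 at 2/11, modulus 2/11.
Branch term (-9/7)*log(1 - d/(-1)): its argument vanishes at d = -1, a logarithmic branch point, modulus 1.
The radius of convergence is the smallest modulus among the singular points: 2/11.
The branch term is analytic at 2/11 and contributes nothing to the residue; only the rational part matters.
At the order-3 pole 2/11 set g(d) = (d - (2/11))^3*(rational part) = 6*d**2/11 - 15*d/16 + 4/3.
Order-3 pole: residue = g''(a)/2; g''(2/11) = 12/11, so the residue is 6/11.
List the singular points by increasing real part (a conjugate pair: the negative imaginary part first).

Radius of convergence at 0: 2/11.
At -1: a logarithmic branch point.
At 2/11: a pole of order 3; residue 6/11.


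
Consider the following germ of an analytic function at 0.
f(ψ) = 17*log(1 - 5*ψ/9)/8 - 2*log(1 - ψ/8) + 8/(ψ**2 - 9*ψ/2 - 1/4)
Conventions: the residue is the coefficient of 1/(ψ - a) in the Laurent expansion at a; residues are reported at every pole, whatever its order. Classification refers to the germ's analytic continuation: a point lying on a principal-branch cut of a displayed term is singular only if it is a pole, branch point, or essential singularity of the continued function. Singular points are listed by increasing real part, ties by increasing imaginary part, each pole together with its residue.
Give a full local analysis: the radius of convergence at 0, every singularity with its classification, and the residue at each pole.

Denominator factor (ψ**2 - 9*ψ/2 - 1/4): discriminant 85/4, real irrational roots 9/4 + (1/4)*sqrt(85) and 9/4 - (1/4)*sqrt(85); poles of order 1, moduli 9/4 + (1/4)*sqrt(85) and -9/4 + (1/4)*sqrt(85).
Branch term (17/8)*log(1 - ψ/(9/5)): its argument vanishes at ψ = 9/5, a logarithmic branch point, modulus 9/5.
Branch term (-2)*log(1 - ψ/(8)): its argument vanishes at ψ = 8, a logarithmic branch point, modulus 8.
The radius of convergence is the smallest modulus among the singular points: -9/4 + (1/4)*sqrt(85).
The branch terms are analytic at 9/4 - (1/4)*sqrt(85) and contribute nothing to the residue; only the rational part matters.
The factor ψ**2 - 9*ψ/2 - 1/4 splits as (ψ - a)(ψ - a') with a = 9/4 - (1/4)*sqrt(85), a' = 9/4 + (1/4)*sqrt(85). At the order-1 pole a set g(ψ) = (ψ - a)*(rational part) = [8] / (ψ - a').
Simple pole: residue = g(a) at a = 9/4 - (1/4)*sqrt(85), which is -(16/85)*sqrt(85).
The branch terms are analytic at 9/4 + (1/4)*sqrt(85) and contribute nothing to the residue; only the rational part matters.
The factor ψ**2 - 9*ψ/2 - 1/4 splits as (ψ - a)(ψ - a') with a = 9/4 + (1/4)*sqrt(85), a' = 9/4 - (1/4)*sqrt(85). At the order-1 pole a set g(ψ) = (ψ - a)*(rational part) = [8] / (ψ - a').
Simple pole: residue = g(a) at a = 9/4 + (1/4)*sqrt(85), which is (16/85)*sqrt(85).
List the singular points by increasing real part (a conjugate pair: the negative imaginary part first).

Radius of convergence at 0: -9/4 + (1/4)*sqrt(85).
At 9/4 - (1/4)*sqrt(85): a pole of order 1; residue -(16/85)*sqrt(85).
At 9/5: a logarithmic branch point.
At 9/4 + (1/4)*sqrt(85): a pole of order 1; residue (16/85)*sqrt(85).
At 8: a logarithmic branch point.


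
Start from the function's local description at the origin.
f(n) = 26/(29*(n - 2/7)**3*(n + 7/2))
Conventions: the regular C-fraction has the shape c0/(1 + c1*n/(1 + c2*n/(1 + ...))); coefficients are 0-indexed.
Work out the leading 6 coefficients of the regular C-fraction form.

The regular C-fraction coefficients are [-637/58, -143/14, 945/286, -45269/19305, 1910909/3492180, -87791445/49382012].

Taylor coefficients (expand at 0): a_0 = -637/58, a_1 = -13013/116, a_2 = -89921/116, a_3 = -7287501/1624, a_4 = -1065836187/45472, a_5 = -72852398229/636608.
c0 = a_0 = -637/58. Peel one level at a time: if S = 1 + c*n/S' with S'(0) = 1, then c is the n-coefficient of S and S' = c*n/(S - 1).
S_1 = c0/f = 1 + (-143/14)*n + (135/4)*n^2 + ...; c1 = -143/14.
S_2 = c1*n/(S_1 - 1) = 1 + (945/286)*n + (316883/40898)*n^2 + ...; c2 = 945/286.
S_3 = c2*n/(S_2 - 1) = 1 + (-45269/19305)*n + (93541/72900)*n^2 + ...; c3 = -45269/19305.
S_4 = c3*n/(S_3 - 1) = 1 + (1910909/3492180)*n + (650957307/669153424)*n^2 + ...; c4 = 1910909/3492180.
S_5 = c4*n/(S_4 - 1) = 1 + (-87791445/49382012)*n + ...; c5 = -87791445/49382012.


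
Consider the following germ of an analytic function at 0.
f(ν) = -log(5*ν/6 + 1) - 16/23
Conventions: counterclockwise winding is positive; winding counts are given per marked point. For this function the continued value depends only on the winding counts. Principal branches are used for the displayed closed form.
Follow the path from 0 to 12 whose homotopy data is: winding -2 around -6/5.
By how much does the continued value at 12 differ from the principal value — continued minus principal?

The rational part is single-valued and drops out of the difference; each branch term changes only by its own monodromy.
(-1)*log(1 - ν/(-6/5)): each positive loop around -6/5 adds 2*pi*i to the log, so winding -2 contributes (-1)*(-2)*2*pi*i = (4)*pi*i.
Summing the contributions at ν = 12 gives (4)*pi*i.

Continued minus principal equals (4)*pi*i.


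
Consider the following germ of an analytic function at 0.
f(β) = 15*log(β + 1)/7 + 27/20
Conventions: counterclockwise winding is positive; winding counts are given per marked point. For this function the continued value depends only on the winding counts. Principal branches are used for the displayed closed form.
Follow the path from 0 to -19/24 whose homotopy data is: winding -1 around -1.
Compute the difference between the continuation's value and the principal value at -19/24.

The rational part is single-valued and drops out of the difference; each branch term changes only by its own monodromy.
(15/7)*log(1 - β/(-1)): each positive loop around -1 adds 2*pi*i to the log, so winding -1 contributes (15/7)*(-1)*2*pi*i = -(30/7)*pi*i.
Summing the contributions at β = -19/24 gives -(30/7)*pi*i.

Continued minus principal equals -(30/7)*pi*i.


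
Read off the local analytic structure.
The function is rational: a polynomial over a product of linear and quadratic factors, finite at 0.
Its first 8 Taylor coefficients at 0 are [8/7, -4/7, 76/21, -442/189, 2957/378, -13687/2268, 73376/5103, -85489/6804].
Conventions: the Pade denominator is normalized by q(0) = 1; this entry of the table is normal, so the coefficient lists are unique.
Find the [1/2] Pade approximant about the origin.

Taylor coefficients needed (read off): a_0 = 8/7, a_1 = -4/7, a_2 = 76/21, a_3 = -442/189.
Write the denominator as Q(ρ) = 1 + q1*ρ + q2*ρ^2. Requiring Q*f - P = O(ρ^4) with deg P <= 1 kills the coefficients of ρ^2..ρ^3 in Q*f:
  ρ^2: a_2 + q1*a_1 + q2*a_0 = 0, i.e. 76/21 + (-4/7)*q1 + (8/7)*q2 = 0.
  ρ^3: a_3 + q1*a_2 + q2*a_1 = 0, i.e. -442/189 + (76/21)*q1 + (-4/7)*q2 = 0.
Solving this linear system: q1 = 10/63, q2 = -389/126.
The numerator is Q*f truncated at degree 1: P0 = a_0 = 8/7; P1 = a_1 + q1*a_0 = -172/441.

The Pade approximant has numerator coefficients [8/7, -172/441]; denominator coefficients [1, 10/63, -389/126].


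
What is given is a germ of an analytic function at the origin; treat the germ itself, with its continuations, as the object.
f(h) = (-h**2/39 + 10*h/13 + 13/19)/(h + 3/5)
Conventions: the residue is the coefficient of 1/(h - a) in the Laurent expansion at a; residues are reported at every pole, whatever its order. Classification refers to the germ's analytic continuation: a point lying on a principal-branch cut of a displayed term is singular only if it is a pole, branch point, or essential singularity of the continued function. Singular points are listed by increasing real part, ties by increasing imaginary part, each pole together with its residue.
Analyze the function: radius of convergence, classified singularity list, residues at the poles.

Radius of convergence at 0: 3/5.
At -3/5: a pole of order 1; residue 1318/6175.

Denominator factor (h + 3/5): pole of order 1 at -3/5, modulus 3/5.
The radius of convergence is the smallest modulus among the singular points: 3/5.
At the order-1 pole -3/5 set g(h) = (h - (-3/5))*f(h) = -h**2/39 + 10*h/13 + 13/19.
Simple pole: residue = g(a) at a = -3/5, which is 1318/6175.


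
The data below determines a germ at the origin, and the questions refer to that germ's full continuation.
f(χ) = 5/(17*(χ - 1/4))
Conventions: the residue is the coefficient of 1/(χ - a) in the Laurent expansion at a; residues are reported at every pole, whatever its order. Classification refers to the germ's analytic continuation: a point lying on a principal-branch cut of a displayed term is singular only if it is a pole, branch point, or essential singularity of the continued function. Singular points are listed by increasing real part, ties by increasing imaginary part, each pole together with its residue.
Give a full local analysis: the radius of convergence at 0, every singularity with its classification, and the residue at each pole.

Radius of convergence at 0: 1/4.
At 1/4: a pole of order 1; residue 5/17.

Denominator factor (χ - 1/4): pole of order 1 at 1/4, modulus 1/4.
The radius of convergence is the smallest modulus among the singular points: 1/4.
At the order-1 pole 1/4 set g(χ) = (χ - (1/4))*f(χ) = 5/17.
Simple pole: residue = g(a) at a = 1/4, which is 5/17.


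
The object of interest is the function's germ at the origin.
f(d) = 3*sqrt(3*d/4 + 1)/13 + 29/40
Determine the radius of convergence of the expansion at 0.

The radius of convergence is 4/3.

Branch term (3/13)*sqrt(1 - d/(-4/3)): its argument vanishes at d = -4/3, a square-root branch point, modulus 4/3.
The radius of convergence is the smallest modulus among the singular points: 4/3.


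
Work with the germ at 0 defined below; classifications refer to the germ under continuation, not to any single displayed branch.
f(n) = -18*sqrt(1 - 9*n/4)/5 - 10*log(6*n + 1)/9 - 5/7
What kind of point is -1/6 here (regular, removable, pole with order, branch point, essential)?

The point is a logarithmic branch point.

The term (-10/9)*log(1 - n/(-1/6)) has argument 1 - -1/6/(-1/6) = 0 at -1/6: a logarithmic (infinitely-sheeted) branch point; the remaining terms are analytic or single-valued there.


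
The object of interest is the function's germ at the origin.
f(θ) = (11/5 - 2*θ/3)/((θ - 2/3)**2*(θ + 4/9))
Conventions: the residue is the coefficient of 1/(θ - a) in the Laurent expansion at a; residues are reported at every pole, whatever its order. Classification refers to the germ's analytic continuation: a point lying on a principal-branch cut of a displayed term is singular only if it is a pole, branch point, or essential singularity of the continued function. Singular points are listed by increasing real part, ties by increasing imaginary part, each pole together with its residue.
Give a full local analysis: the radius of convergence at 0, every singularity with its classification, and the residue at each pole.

Denominator factor (θ + 4/9): pole of order 1 at -4/9, modulus 4/9.
Denominator factor (θ - 2/3)^2: pole of order 2 at 2/3, modulus 2/3.
The radius of convergence is the smallest modulus among the singular points: 4/9.
At the order-1 pole -4/9 set g(θ) = (θ - (-4/9))*f(θ) = (11/5 - 2*θ/3)/(θ - 2/3)**2.
Simple pole: residue = g(a) at a = -4/9, which is 1011/500.
At the order-2 pole 2/3 set g(θ) = (θ - (2/3))^2*f(θ) = (11/5 - 2*θ/3)/(θ + 4/9).
Order-2 pole: residue = g'(a); g'(2/3) = -1011/500, so the residue is -1011/500.
List the singular points by increasing real part (a conjugate pair: the negative imaginary part first).

Radius of convergence at 0: 4/9.
At -4/9: a pole of order 1; residue 1011/500.
At 2/3: a pole of order 2; residue -1011/500.


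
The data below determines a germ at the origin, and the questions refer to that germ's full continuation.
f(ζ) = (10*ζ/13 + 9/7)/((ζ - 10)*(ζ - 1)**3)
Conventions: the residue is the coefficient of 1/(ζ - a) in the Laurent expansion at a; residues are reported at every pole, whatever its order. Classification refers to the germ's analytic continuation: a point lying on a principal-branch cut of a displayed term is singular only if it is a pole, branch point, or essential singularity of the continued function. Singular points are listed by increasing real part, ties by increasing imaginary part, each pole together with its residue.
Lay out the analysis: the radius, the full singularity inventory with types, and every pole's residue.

Denominator factor (ζ - 1)^3: pole of order 3 at 1, modulus 1.
Denominator factor (ζ - 10): pole of order 1 at 10, modulus 10.
The radius of convergence is the smallest modulus among the singular points: 1.
At the order-3 pole 1 set g(ζ) = (ζ - (1))^3*f(ζ) = (10*ζ/13 + 9/7)/(ζ - 10).
Order-3 pole: residue = g''(a)/2; g''(1) = -1634/66339, so the residue is -817/66339.
At the order-1 pole 10 set g(ζ) = (ζ - (10))*f(ζ) = (10*ζ/13 + 9/7)/(ζ - 1)**3.
Simple pole: residue = g(a) at a = 10, which is 817/66339.
List the singular points by increasing real part (a conjugate pair: the negative imaginary part first).

Radius of convergence at 0: 1.
At 1: a pole of order 3; residue -817/66339.
At 10: a pole of order 1; residue 817/66339.


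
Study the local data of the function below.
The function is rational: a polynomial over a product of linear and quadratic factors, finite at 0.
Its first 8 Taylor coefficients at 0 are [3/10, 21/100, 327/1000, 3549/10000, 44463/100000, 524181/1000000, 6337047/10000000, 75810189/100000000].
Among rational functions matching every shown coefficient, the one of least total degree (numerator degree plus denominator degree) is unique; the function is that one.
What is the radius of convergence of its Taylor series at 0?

No rational of total degree below 2 reproduces all 8 coefficients; solving the [0/2] Pade equations on them gives f(β) = -1/(2*(β - 5/6)*(β + 2)), whose expansion matches every shown term.
Denominator factor (β + 2): pole of order 1 at -2, modulus 2.
Denominator factor (β - 5/6): pole of order 1 at 5/6, modulus 5/6.
The radius of convergence is the smallest modulus among the singular points: 5/6.

The radius of convergence is 5/6.


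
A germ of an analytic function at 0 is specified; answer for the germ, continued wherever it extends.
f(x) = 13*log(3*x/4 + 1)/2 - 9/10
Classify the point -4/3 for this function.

The point is a logarithmic branch point.

The term (13/2)*log(1 - x/(-4/3)) has argument 1 - -4/3/(-4/3) = 0 at -4/3: a logarithmic (infinitely-sheeted) branch point; the remaining terms are analytic or single-valued there.


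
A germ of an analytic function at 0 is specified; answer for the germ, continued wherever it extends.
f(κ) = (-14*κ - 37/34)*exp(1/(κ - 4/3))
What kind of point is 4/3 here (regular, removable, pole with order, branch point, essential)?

The point is an essential singularity.

The exponent 1/(κ - (4/3)) has a pole at 4/3, so exp(1/(κ - (4/3))) takes every nonzero value near it: an essential singularity (not a pole of any order).


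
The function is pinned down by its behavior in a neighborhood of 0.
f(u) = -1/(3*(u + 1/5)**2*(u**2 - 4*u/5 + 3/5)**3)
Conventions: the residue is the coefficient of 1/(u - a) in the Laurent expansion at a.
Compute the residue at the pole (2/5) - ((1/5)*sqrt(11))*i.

The residue is (375/256) - ((116125/340736)*sqrt(11))*i.


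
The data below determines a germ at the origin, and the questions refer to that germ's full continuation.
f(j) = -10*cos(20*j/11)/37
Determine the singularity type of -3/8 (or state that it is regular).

There is no denominator, hence no pole anywhere.
The factor cos(20*j/11) is entire.
So the germ continues analytically to -3/8.

The point is a regular point.


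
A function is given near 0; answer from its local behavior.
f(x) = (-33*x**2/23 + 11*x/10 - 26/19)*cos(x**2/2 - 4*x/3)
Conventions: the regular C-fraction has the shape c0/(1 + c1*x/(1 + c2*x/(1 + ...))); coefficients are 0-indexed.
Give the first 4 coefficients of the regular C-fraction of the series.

Taylor coefficients (expand at 0): a_0 = -26/19, a_1 = 11/10, a_2 = -859/3933, a_3 = -1616/855.
c0 = a_0 = -26/19. Peel one level at a time: if S = 1 + c*x/S' with S'(0) = 1, then c is the x-coefficient of S and S' = c*x/(S - 1).
S_1 = c0/f = 1 + (209/260)*x + (6808567/13993200)*x^2 + ...; c1 = 209/260.
S_2 = c1*x/(S_1 - 1) = 1 + (-6808567/11248380)*x + (3289786468/1871687169)*x^2 + ...; c2 = -6808567/11248380.
S_3 = c2*x/(S_2 - 1) = 1 + (855344481680/294559034121)*x + ...; c3 = 855344481680/294559034121.

The regular C-fraction coefficients are [-26/19, 209/260, -6808567/11248380, 855344481680/294559034121].


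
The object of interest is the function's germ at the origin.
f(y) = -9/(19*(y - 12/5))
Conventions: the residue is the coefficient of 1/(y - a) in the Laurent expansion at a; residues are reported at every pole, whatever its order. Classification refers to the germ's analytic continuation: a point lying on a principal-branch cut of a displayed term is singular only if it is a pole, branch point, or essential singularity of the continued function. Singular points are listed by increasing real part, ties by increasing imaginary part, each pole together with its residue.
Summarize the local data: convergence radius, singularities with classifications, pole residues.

Denominator factor (y - 12/5): pole of order 1 at 12/5, modulus 12/5.
The radius of convergence is the smallest modulus among the singular points: 12/5.
At the order-1 pole 12/5 set g(y) = (y - (12/5))*f(y) = -9/19.
Simple pole: residue = g(a) at a = 12/5, which is -9/19.

Radius of convergence at 0: 12/5.
At 12/5: a pole of order 1; residue -9/19.


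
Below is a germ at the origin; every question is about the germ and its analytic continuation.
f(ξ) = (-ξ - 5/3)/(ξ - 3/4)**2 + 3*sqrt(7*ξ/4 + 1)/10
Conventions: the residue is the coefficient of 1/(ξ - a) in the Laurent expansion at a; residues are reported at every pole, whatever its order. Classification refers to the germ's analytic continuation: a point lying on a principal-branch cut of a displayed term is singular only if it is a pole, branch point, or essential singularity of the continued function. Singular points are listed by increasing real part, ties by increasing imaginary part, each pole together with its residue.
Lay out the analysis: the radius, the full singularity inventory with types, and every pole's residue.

Denominator factor (ξ - 3/4)^2: pole of order 2 at 3/4, modulus 3/4.
Branch term (3/10)*sqrt(1 - ξ/(-4/7)): its argument vanishes at ξ = -4/7, a square-root branch point, modulus 4/7.
The radius of convergence is the smallest modulus among the singular points: 4/7.
The branch term is analytic at 3/4 and contributes nothing to the residue; only the rational part matters.
At the order-2 pole 3/4 set g(ξ) = (ξ - (3/4))^2*(rational part) = -ξ - 5/3.
Order-2 pole: residue = g'(a); g'(3/4) = -1, so the residue is -1.
List the singular points by increasing real part (a conjugate pair: the negative imaginary part first).

Radius of convergence at 0: 4/7.
At -4/7: an algebraic (square-root) branch point.
At 3/4: a pole of order 2; residue -1.


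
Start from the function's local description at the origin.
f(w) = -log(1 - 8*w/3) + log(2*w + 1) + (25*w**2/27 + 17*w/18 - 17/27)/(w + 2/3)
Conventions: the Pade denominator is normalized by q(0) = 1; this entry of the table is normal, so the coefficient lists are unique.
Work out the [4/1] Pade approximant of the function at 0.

Taylor coefficients needed (expand at 0): a_0 = -17/18, a_1 = 15/2, a_2 = -47/36, a_3 = 8605/648, a_4 = 2857/1296, a_5 = 1672843/38880.
Write the denominator as Q(w) = 1 + q1*w. Requiring Q*f - P = O(w^6) with deg P <= 4 kills the coefficients of w^5..w^5 in Q*f:
  w^5: a_5 + q1*a_4 = 0, i.e. 1672843/38880 + (2857/1296)*q1 = 0.
Solving this linear system: q1 = -1672843/85710.
The numerator is Q*f truncated at degree 4: P0 = a_0 = -17/18; P1 = a_1 + q1*a_0 = 40009181/1542780; P2 = a_2 + q1*a_1 = -7594933/51426; P3 = a_3 + q1*a_2 = 44849161/1157085; P4 = a_4 + q1*a_3 = -178404716/694251.

The Pade approximant has numerator coefficients [-17/18, 40009181/1542780, -7594933/51426, 44849161/1157085, -178404716/694251]; denominator coefficients [1, -1672843/85710].


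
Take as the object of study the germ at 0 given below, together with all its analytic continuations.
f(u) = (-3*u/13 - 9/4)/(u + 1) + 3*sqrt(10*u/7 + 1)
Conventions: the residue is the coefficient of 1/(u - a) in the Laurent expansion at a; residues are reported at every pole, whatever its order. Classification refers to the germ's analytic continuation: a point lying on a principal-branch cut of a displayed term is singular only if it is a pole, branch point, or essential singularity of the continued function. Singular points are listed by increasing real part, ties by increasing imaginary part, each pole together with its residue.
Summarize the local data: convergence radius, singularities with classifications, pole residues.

Radius of convergence at 0: 7/10.
At -1: a pole of order 1; residue -105/52.
At -7/10: an algebraic (square-root) branch point.

Denominator factor (u + 1): pole of order 1 at -1, modulus 1.
Branch term (3)*sqrt(1 - u/(-7/10)): its argument vanishes at u = -7/10, a square-root branch point, modulus 7/10.
The radius of convergence is the smallest modulus among the singular points: 7/10.
The branch term is analytic at -1 and contributes nothing to the residue; only the rational part matters.
At the order-1 pole -1 set g(u) = (u - (-1))*(rational part) = -3*u/13 - 9/4.
Simple pole: residue = g(a) at a = -1, which is -105/52.
List the singular points by increasing real part (a conjugate pair: the negative imaginary part first).


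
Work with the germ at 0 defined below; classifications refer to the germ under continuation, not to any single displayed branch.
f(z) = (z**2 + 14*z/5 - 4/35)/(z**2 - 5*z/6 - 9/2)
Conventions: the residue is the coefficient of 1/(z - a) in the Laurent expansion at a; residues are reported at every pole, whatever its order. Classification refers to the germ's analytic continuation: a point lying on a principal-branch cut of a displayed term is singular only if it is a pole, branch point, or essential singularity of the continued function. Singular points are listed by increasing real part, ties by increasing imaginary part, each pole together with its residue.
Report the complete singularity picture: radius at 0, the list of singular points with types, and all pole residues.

Radius of convergence at 0: -5/12 + (1/12)*sqrt(673).
At 5/12 - (1/12)*sqrt(673): a pole of order 1; residue 109/60 - (14867/282660)*sqrt(673).
At 5/12 + (1/12)*sqrt(673): a pole of order 1; residue 109/60 + (14867/282660)*sqrt(673).

Denominator factor (z**2 - 5*z/6 - 9/2): discriminant 673/36, real irrational roots 5/12 + (1/12)*sqrt(673) and 5/12 - (1/12)*sqrt(673); poles of order 1, moduli 5/12 + (1/12)*sqrt(673) and -5/12 + (1/12)*sqrt(673).
The radius of convergence is the smallest modulus among the singular points: -5/12 + (1/12)*sqrt(673).
The factor z**2 - 5*z/6 - 9/2 splits as (z - a)(z - a') with a = 5/12 - (1/12)*sqrt(673), a' = 5/12 + (1/12)*sqrt(673). At the order-1 pole a set g(z) = (z - a)*f(z) = [z**2 + 14*z/5 - 4/35] / (z - a').
Simple pole: residue = g(a) at a = 5/12 - (1/12)*sqrt(673), which is 109/60 - (14867/282660)*sqrt(673).
The factor z**2 - 5*z/6 - 9/2 splits as (z - a)(z - a') with a = 5/12 + (1/12)*sqrt(673), a' = 5/12 - (1/12)*sqrt(673). At the order-1 pole a set g(z) = (z - a)*f(z) = [z**2 + 14*z/5 - 4/35] / (z - a').
Simple pole: residue = g(a) at a = 5/12 + (1/12)*sqrt(673), which is 109/60 + (14867/282660)*sqrt(673).
List the singular points by increasing real part (a conjugate pair: the negative imaginary part first).


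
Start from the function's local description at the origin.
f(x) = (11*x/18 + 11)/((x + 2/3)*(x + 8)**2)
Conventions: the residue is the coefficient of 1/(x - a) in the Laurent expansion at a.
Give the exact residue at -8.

At the order-2 pole -8 set g(x) = (x - (-8))^2*f(x) = (11*x/18 + 11)/(x + 2/3).
Order-2 pole: residue = g'(a); g'(-8) = -13/66, so the residue is -13/66.

The residue is -13/66.


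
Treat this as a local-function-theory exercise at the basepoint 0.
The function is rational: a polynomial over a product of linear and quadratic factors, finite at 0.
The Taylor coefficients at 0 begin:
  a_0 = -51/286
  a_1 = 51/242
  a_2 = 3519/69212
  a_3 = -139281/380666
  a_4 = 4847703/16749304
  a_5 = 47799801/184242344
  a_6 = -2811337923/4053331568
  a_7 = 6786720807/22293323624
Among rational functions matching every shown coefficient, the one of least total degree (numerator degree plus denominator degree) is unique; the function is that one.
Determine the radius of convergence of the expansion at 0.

The radius of convergence is (1/3)*sqrt(6).

No rational of total degree below 3 reproduces all 8 coefficients; solving the [0/3] Pade equations on them gives f(y) = -17/(26*(y + 11/2)*(y**2 + 2*y/3 + 2/3)), whose expansion matches every shown term.
Denominator factor (y + 11/2): pole of order 1 at -11/2, modulus 11/2.
Denominator factor (y**2 + 2*y/3 + 2/3): discriminant -20/9, complex-conjugate roots (-1/3) + ((1/3)*sqrt(5))*i and (-1/3) - ((1/3)*sqrt(5))*i; poles of order 1, moduli (1/3)*sqrt(6) and (1/3)*sqrt(6).
The radius of convergence is the smallest modulus among the singular points: (1/3)*sqrt(6).


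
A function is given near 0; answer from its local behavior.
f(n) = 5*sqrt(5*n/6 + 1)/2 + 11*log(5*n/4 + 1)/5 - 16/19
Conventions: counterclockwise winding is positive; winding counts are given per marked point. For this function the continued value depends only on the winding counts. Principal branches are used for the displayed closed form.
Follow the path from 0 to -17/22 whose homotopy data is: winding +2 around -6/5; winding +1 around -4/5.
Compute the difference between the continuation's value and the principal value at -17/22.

Continued minus principal equals (22/5)*pi*i.

The rational part is single-valued and drops out of the difference; each branch term changes only by its own monodromy.
(11/5)*log(1 - n/(-4/5)): each positive loop around -4/5 adds 2*pi*i to the log, so winding +1 contributes (11/5)*(1)*2*pi*i = (22/5)*pi*i.
(5/2)*sqrt(1 - n/(-6/5)): winding +2 is even, the square root returns to the same sheet, contribution 0.
Summing the contributions at n = -17/22 gives (22/5)*pi*i.


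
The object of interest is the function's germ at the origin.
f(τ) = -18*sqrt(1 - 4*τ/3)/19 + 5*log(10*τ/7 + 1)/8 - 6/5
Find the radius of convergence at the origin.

Branch term (5/8)*log(1 - τ/(-7/10)): its argument vanishes at τ = -7/10, a logarithmic branch point, modulus 7/10.
Branch term (-18/19)*sqrt(1 - τ/(3/4)): its argument vanishes at τ = 3/4, a square-root branch point, modulus 3/4.
The radius of convergence is the smallest modulus among the singular points: 7/10.

The radius of convergence is 7/10.


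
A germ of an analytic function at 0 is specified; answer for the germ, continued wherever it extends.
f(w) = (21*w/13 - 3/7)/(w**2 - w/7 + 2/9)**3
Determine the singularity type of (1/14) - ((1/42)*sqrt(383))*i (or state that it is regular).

The denominator factor w**2 - w/7 + 2/9 vanishes at (1/14) - ((1/42)*sqrt(383))*i and appears to the power 3; the numerator there equals (-57/182) - ((1/26)*sqrt(383))*i, nonzero, and no other factor vanishes.
Hence a pole whose order is the multiplicity, 3.

The point is a pole of order 3.


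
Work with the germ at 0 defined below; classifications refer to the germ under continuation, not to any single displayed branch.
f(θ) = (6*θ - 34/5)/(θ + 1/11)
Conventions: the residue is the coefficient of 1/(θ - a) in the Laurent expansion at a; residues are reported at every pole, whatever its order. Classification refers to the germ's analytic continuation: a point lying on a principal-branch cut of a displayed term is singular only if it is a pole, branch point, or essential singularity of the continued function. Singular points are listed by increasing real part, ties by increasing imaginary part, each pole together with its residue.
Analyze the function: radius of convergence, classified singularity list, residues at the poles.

Denominator factor (θ + 1/11): pole of order 1 at -1/11, modulus 1/11.
The radius of convergence is the smallest modulus among the singular points: 1/11.
At the order-1 pole -1/11 set g(θ) = (θ - (-1/11))*f(θ) = 6*θ - 34/5.
Simple pole: residue = g(a) at a = -1/11, which is -404/55.

Radius of convergence at 0: 1/11.
At -1/11: a pole of order 1; residue -404/55.


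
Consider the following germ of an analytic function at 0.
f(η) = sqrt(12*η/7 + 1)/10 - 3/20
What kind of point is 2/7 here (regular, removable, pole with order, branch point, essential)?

The point is a regular point.

There is no denominator, hence no pole anywhere.
Branch term sqrt(1 - η/(-7/12)): argument at 2/7 is 73/49, nonzero, so 2/7 is not its branch point (a point on a principal cut is still regular for the continued germ).
So the germ continues analytically to 2/7.


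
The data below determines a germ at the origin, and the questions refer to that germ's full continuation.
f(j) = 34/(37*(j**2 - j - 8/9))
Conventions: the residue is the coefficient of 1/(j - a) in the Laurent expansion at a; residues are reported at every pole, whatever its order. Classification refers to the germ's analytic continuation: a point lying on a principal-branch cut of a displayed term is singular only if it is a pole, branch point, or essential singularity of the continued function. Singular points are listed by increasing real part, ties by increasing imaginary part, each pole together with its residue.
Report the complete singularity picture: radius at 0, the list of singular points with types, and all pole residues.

Denominator factor (j**2 - j - 8/9): discriminant 41/9, real irrational roots 1/2 + (1/6)*sqrt(41) and 1/2 - (1/6)*sqrt(41); poles of order 1, moduli 1/2 + (1/6)*sqrt(41) and -1/2 + (1/6)*sqrt(41).
The radius of convergence is the smallest modulus among the singular points: -1/2 + (1/6)*sqrt(41).
The factor j**2 - j - 8/9 splits as (j - a)(j - a') with a = 1/2 - (1/6)*sqrt(41), a' = 1/2 + (1/6)*sqrt(41). At the order-1 pole a set g(j) = (j - a)*f(j) = [34/37] / (j - a').
Simple pole: residue = g(a) at a = 1/2 - (1/6)*sqrt(41), which is -(102/1517)*sqrt(41).
The factor j**2 - j - 8/9 splits as (j - a)(j - a') with a = 1/2 + (1/6)*sqrt(41), a' = 1/2 - (1/6)*sqrt(41). At the order-1 pole a set g(j) = (j - a)*f(j) = [34/37] / (j - a').
Simple pole: residue = g(a) at a = 1/2 + (1/6)*sqrt(41), which is (102/1517)*sqrt(41).
List the singular points by increasing real part (a conjugate pair: the negative imaginary part first).

Radius of convergence at 0: -1/2 + (1/6)*sqrt(41).
At 1/2 - (1/6)*sqrt(41): a pole of order 1; residue -(102/1517)*sqrt(41).
At 1/2 + (1/6)*sqrt(41): a pole of order 1; residue (102/1517)*sqrt(41).


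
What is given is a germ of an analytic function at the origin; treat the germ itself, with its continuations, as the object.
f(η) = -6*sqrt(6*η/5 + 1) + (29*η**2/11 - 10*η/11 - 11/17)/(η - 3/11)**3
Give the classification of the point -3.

Denominator factors: η - 3/11 = -36/11 at η = -3 — none vanishes.
Branch term sqrt(1 - η/(-5/6)): argument at -3 is -13/5, nonzero, so -3 is not its branch point (a point on a principal cut is still regular for the continued germ).
So the germ continues analytically to -3.

The point is a regular point.


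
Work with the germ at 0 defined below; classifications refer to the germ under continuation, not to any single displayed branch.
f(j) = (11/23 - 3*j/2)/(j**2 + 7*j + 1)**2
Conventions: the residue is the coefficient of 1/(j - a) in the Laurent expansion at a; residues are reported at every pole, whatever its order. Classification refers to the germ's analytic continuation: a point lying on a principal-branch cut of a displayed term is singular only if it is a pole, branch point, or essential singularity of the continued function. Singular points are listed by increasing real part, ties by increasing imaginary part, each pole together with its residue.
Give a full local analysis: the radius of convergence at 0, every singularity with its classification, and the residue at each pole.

Denominator factor (j**2 + 7*j + 1)^2: discriminant 45, real irrational roots -7/2 + (3/2)*sqrt(5) and -7/2 - (3/2)*sqrt(5); poles of order 2, moduli 7/2 - (3/2)*sqrt(5) and 7/2 + (3/2)*sqrt(5).
The radius of convergence is the smallest modulus among the singular points: 7/2 - (3/2)*sqrt(5).
The factor j**2 + 7*j + 1 splits as (j - a)(j - a') with a = -7/2 - (3/2)*sqrt(5), a' = -7/2 + (3/2)*sqrt(5). At the order-2 pole a set g(j) = (j - a)^2*f(j) = [11/23 - 3*j/2] / (j - a')^2.
Order-2 pole: residue = g'(a); g'(-7/2 - (3/2)*sqrt(5)) = (527/31050)*sqrt(5), so the residue is (527/31050)*sqrt(5).
The factor j**2 + 7*j + 1 splits as (j - a)(j - a') with a = -7/2 + (3/2)*sqrt(5), a' = -7/2 - (3/2)*sqrt(5). At the order-2 pole a set g(j) = (j - a)^2*f(j) = [11/23 - 3*j/2] / (j - a')^2.
Order-2 pole: residue = g'(a); g'(-7/2 + (3/2)*sqrt(5)) = -(527/31050)*sqrt(5), so the residue is -(527/31050)*sqrt(5).
List the singular points by increasing real part (a conjugate pair: the negative imaginary part first).

Radius of convergence at 0: 7/2 - (3/2)*sqrt(5).
At -7/2 - (3/2)*sqrt(5): a pole of order 2; residue (527/31050)*sqrt(5).
At -7/2 + (3/2)*sqrt(5): a pole of order 2; residue -(527/31050)*sqrt(5).


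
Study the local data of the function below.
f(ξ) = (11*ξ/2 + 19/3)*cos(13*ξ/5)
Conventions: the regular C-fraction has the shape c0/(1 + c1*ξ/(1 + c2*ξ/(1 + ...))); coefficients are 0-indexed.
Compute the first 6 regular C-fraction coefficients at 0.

The regular C-fraction coefficients are [19/3, -33/38, 149243/31350, -3211/825, -176605/298486, -784762/2835617].

Taylor coefficients (expand at 0): a_0 = 19/3, a_1 = 11/2, a_2 = -3211/150, a_3 = -1859/100, a_4 = 542659/45000, a_5 = 314171/30000.
c0 = a_0 = 19/3. Peel one level at a time: if S = 1 + c*ξ/S' with S'(0) = 1, then c is the ξ-coefficient of S and S' = c*ξ/(S - 1).
S_1 = c0/f = 1 + (-33/38)*ξ + (149243/36100)*ξ^2 + ...; c1 = -33/38.
S_2 = c1*ξ/(S_1 - 1) = 1 + (149243/31350)*ξ + (25222067/1361250)*ξ^2 + ...; c2 = 149243/31350.
S_3 = c2*ξ/(S_2 - 1) = 1 + (-3211/825)*ξ + (-10310521/4477290)*ξ^2 + ...; c3 = -3211/825.
S_4 = c3*ξ/(S_3 - 1) = 1 + (-176605/298486)*ξ + (-3647181395/22273473049)*ξ^2 + ...; c4 = -176605/298486.
S_5 = c4*ξ/(S_4 - 1) = 1 + (-784762/2835617)*ξ + ...; c5 = -784762/2835617.


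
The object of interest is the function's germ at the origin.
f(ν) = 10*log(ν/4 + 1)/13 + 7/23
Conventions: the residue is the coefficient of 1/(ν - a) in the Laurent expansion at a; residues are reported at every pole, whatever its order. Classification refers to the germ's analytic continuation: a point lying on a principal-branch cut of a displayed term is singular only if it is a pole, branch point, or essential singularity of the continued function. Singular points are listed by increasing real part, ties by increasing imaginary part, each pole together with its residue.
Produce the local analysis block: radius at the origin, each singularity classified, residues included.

Branch term (10/13)*log(1 - ν/(-4)): its argument vanishes at ν = -4, a logarithmic branch point, modulus 4.
The radius of convergence is the smallest modulus among the singular points: 4.

Radius of convergence at 0: 4.
At -4: a logarithmic branch point.


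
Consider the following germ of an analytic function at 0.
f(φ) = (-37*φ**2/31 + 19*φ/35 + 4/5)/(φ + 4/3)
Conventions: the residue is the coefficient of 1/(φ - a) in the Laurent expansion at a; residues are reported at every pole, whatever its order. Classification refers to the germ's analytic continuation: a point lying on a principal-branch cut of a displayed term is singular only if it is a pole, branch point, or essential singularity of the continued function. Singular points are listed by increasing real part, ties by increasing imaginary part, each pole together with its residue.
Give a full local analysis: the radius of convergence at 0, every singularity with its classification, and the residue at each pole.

Radius of convergence at 0: 4/3.
At -4/3: a pole of order 1; residue -19976/9765.

Denominator factor (φ + 4/3): pole of order 1 at -4/3, modulus 4/3.
The radius of convergence is the smallest modulus among the singular points: 4/3.
At the order-1 pole -4/3 set g(φ) = (φ - (-4/3))*f(φ) = -37*φ**2/31 + 19*φ/35 + 4/5.
Simple pole: residue = g(a) at a = -4/3, which is -19976/9765.


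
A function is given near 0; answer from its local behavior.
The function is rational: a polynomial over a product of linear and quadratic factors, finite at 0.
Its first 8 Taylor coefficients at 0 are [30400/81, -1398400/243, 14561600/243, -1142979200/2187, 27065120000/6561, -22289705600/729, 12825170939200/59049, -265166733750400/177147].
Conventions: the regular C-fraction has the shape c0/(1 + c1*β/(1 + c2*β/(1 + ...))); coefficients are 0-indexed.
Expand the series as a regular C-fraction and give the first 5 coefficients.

The regular C-fraction coefficients are [30400/81, 46/3, -679/138, 47923/13386, -32589390/32539717].

Taylor coefficients (read off): a_0 = 30400/81, a_1 = -1398400/243, a_2 = 14561600/243, a_3 = -1142979200/2187, a_4 = 27065120000/6561.
c0 = a_0 = 30400/81. Peel one level at a time: if S = 1 + c*β/S' with S'(0) = 1, then c is the β-coefficient of S and S' = c*β/(S - 1).
S_1 = c0/f = 1 + (46/3)*β + (679/9)*β^2 + ...; c1 = 46/3.
S_2 = c1*β/(S_1 - 1) = 1 + (-679/138)*β + (335461/19044)*β^2 + ...; c2 = -679/138.
S_3 = c2*β/(S_2 - 1) = 1 + (47923/13386)*β + (236155/65863)*β^2 + ...; c3 = 47923/13386.
S_4 = c3*β/(S_3 - 1) = 1 + (-32589390/32539717)*β + ...; c4 = -32589390/32539717.


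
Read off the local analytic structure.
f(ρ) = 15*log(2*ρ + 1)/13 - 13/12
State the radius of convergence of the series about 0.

The radius of convergence is 1/2.

Branch term (15/13)*log(1 - ρ/(-1/2)): its argument vanishes at ρ = -1/2, a logarithmic branch point, modulus 1/2.
The radius of convergence is the smallest modulus among the singular points: 1/2.


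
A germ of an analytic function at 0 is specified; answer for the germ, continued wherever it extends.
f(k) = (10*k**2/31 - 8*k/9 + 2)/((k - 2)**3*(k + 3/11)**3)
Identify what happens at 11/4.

Denominator factors: k - 2 = 3/4 at k = 11/4; k + 3/11 = 133/44 at k = 11/4 — none vanishes.
So the germ continues analytically to 11/4.

The point is a regular point.


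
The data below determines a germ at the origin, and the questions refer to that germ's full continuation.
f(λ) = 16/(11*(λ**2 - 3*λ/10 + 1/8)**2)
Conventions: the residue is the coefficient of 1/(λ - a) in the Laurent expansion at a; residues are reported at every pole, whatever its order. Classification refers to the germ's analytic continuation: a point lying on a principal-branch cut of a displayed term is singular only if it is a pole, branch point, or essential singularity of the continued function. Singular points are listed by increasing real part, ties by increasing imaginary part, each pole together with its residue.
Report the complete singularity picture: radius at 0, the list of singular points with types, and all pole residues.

Radius of convergence at 0: (1/4)*sqrt(2).
At (3/20) - ((1/20)*sqrt(41))*i: a pole of order 2; residue ((32000/18491)*sqrt(41))*i.
At (3/20) + ((1/20)*sqrt(41))*i: a pole of order 2; residue -((32000/18491)*sqrt(41))*i.

Denominator factor (λ**2 - 3*λ/10 + 1/8)^2: discriminant -41/100, complex-conjugate roots (3/20) + ((1/20)*sqrt(41))*i and (3/20) - ((1/20)*sqrt(41))*i; poles of order 2, moduli (1/4)*sqrt(2) and (1/4)*sqrt(2).
The radius of convergence is the smallest modulus among the singular points: (1/4)*sqrt(2).
The factor λ**2 - 3*λ/10 + 1/8 splits as (λ - a)(λ - a') with a = (3/20) - ((1/20)*sqrt(41))*i, a' = (3/20) + ((1/20)*sqrt(41))*i. At the order-2 pole a set g(λ) = (λ - a)^2*f(λ) = [16/11] / (λ - a')^2.
Order-2 pole: residue = g'(a); g'((3/20) - ((1/20)*sqrt(41))*i) = ((32000/18491)*sqrt(41))*i, so the residue is ((32000/18491)*sqrt(41))*i.
The factor λ**2 - 3*λ/10 + 1/8 splits as (λ - a)(λ - a') with a = (3/20) + ((1/20)*sqrt(41))*i, a' = (3/20) - ((1/20)*sqrt(41))*i. At the order-2 pole a set g(λ) = (λ - a)^2*f(λ) = [16/11] / (λ - a')^2.
Order-2 pole: residue = g'(a); g'((3/20) + ((1/20)*sqrt(41))*i) = -((32000/18491)*sqrt(41))*i, so the residue is -((32000/18491)*sqrt(41))*i.
List the singular points by increasing real part (a conjugate pair: the negative imaginary part first).
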